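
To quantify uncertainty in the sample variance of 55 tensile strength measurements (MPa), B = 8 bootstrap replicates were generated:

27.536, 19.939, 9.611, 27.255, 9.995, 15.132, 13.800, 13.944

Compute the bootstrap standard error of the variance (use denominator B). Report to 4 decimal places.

Bootstrap SE is the standard deviation of the 8 replicate variances.
Mean of replicates: (27.536 + 19.939 + 9.611 + 27.255 + 9.995 + 15.132 + 13.800 + 13.944) / 8 = 137.21200 / 8 = 17.15150
Sum of squared deviations: (+10.38450)² + (+2.78750)² + (−7.54050)² + (+10.10350)² + (−7.15650)² + (−2.01950)² + (−3.35150)² + (−3.20750)² = 351.36233
Variance = 351.36233 / 8 = 43.92029
SE* = √43.92029

SE* = 6.6272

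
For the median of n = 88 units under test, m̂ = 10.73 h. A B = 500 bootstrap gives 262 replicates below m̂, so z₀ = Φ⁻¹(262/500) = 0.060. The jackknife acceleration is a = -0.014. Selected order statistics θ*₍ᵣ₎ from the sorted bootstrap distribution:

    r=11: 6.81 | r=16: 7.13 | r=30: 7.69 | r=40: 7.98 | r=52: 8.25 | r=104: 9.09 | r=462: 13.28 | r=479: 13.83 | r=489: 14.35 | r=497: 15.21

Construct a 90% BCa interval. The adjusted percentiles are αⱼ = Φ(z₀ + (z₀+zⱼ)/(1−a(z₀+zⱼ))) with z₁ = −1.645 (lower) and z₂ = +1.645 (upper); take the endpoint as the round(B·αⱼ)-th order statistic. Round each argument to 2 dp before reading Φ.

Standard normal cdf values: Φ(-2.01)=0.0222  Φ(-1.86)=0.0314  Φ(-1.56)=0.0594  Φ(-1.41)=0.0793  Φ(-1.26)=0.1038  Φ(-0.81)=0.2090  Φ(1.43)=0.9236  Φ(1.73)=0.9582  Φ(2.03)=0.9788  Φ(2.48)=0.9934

Lower: z₀ + z₁ = 0.060 + (-1.645) = -1.585; 1 − a(z₀+z₁) = 1 − (-0.014)(-1.585) = 0.9778; argument = 0.060 + (-1.585)/0.9778 = -1.5610 → -1.56.
α₁ = Φ(-1.56) = 0.0594; rank = round(500 × 0.0594) = 30; θ*₍30₎ = 7.69.
Upper: z₀ + z₂ = 1.705; 1 − a(z₀+z₂) = 1.0239; argument = 1.7253 → 1.73; α₂ = 0.9582; rank = 479; θ*₍479₎ = 13.83.

(7.69, 13.83)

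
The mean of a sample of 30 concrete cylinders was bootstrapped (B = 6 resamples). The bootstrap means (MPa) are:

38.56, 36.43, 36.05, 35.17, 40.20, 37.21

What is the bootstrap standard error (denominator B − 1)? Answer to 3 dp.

Bootstrap SE is the standard deviation of the 6 replicate means.
Mean of replicates: (38.56 + 36.43 + 36.05 + 35.17 + 40.20 + 37.21) / 6 = 223.6200 / 6 = 37.2700
Sum of squared deviations: (+1.2900)² + (−0.8400)² + (−1.2200)² + (−2.1000)² + (+2.9300)² + (−0.0600)² = 16.8566
Variance = 16.8566 / 5 = 3.3713
SE* = √3.3713

SE* = 1.836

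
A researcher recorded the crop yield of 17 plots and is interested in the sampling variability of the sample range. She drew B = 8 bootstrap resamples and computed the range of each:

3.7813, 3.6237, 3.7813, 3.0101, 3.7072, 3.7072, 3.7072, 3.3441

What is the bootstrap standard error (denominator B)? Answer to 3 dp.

SE* = 0.253

Bootstrap SE is the standard deviation of the 8 replicate ranges.
Mean of replicates: (3.7813 + 3.6237 + 3.7813 + 3.0101 + 3.7072 + 3.7072 + 3.7072 + 3.3441) / 8 = 28.66210 / 8 = 3.58276
Sum of squared deviations: (+0.19854)² + (+0.04094)² + (+0.19854)² + (−0.57266)² + (+0.12444)² + (+0.12444)² + (+0.12444)² + (−0.23866)² = 0.51187
Variance = 0.51187 / 8 = 0.06398
SE* = √0.06398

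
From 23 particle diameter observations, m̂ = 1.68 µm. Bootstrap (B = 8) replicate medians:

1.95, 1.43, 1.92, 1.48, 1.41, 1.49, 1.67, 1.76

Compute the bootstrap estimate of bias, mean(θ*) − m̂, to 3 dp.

bias = −0.041

mean(θ*) = (1.95 + 1.43 + 1.92 + 1.48 + 1.41 + 1.49 + 1.67 + 1.76) / 8 = 1.6387
bias = 1.6387 − 1.68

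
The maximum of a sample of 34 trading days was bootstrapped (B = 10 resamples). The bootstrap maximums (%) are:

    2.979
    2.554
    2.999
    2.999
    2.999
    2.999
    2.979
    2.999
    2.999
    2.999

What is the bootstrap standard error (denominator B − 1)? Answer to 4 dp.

Bootstrap SE is the standard deviation of the 10 replicate maximums.
Mean of replicates: (2.979 + 2.554 + 2.999 + 2.999 + 2.999 + 2.999 + 2.979 + 2.999 + 2.999 + 2.999) / 10 = 29.50500 / 10 = 2.95050
Sum of squared deviations: (+0.02850)² + (−0.39650)² + (+0.04850)² + (+0.04850)² + (+0.04850)² + (+0.04850)² + (+0.02850)² + (+0.04850)² + (+0.04850)² + (+0.04850)² = 0.17530
Variance = 0.17530 / 9 = 0.01948
SE* = √0.01948

SE* = 0.1396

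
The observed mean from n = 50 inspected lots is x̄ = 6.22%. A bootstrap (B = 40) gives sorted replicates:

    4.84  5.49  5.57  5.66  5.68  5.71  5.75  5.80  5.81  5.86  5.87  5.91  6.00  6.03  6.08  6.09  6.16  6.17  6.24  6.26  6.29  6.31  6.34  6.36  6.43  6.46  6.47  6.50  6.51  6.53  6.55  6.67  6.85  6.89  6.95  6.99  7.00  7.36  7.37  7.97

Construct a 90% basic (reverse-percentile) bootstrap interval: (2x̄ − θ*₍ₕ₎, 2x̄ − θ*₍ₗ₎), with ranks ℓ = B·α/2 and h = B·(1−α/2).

(5.08, 6.95)

Percentile endpoints at ranks 2 and 38: θ*₍2₎ = 5.49, θ*₍38₎ = 7.36.
Basic interval reflects these around x̄:
  lower = 2 × 6.22 − 7.36 = 5.08
  upper = 2 × 6.22 − 5.49 = 6.95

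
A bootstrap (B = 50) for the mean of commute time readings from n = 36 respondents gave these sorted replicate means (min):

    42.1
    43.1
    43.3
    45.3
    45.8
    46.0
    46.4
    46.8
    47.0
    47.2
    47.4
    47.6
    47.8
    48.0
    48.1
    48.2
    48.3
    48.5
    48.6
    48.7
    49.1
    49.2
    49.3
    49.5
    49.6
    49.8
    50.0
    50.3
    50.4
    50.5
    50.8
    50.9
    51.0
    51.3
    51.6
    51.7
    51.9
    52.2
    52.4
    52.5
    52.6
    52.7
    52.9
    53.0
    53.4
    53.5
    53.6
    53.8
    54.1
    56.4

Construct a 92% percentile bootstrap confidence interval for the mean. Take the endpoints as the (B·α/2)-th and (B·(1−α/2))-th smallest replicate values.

α = 0.08; lower rank = 50 × 0.040 = 2; upper rank = 50 × 0.960 = 48.
The 2nd smallest replicate is 43.1; the 48th is 53.8.

(43.1, 53.8)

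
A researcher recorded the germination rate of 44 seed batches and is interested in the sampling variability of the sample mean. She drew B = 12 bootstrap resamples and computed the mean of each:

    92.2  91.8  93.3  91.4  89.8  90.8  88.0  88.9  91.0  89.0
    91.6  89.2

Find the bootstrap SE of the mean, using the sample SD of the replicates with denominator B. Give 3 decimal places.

SE* = 1.526

Bootstrap SE is the standard deviation of the 12 replicate means.
Mean of replicates: (92.2 + 91.8 + 93.3 + 91.4 + 89.8 + 90.8 + 88.0 + 88.9 + 91.0 + 89.0 + 91.6 + 89.2) / 12 = 1087.0000 / 12 = 90.5833
Sum of squared deviations: (+1.6167)² + (+1.2167)² + (+2.7167)² + (+0.8167)² + (−0.7833)² + (+0.2167)² + (−2.5833)² + (−1.6833)² + (+0.4167)² + (−1.5833)² + (+1.0167)² + (−1.3833)² = 27.9367
Variance = 27.9367 / 12 = 2.3281
SE* = √2.3281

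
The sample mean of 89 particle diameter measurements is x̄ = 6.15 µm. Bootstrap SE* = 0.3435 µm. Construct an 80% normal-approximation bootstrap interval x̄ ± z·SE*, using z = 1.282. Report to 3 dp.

Margin = 1.282 × 0.3435 = 0.4404
Interval: 6.15 ± 0.4404

(5.710, 6.590)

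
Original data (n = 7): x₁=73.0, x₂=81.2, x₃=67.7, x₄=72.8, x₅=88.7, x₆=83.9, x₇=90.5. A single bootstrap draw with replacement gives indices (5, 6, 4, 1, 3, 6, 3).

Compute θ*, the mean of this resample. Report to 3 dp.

θ* = 76.814

Resample values: 88.7, 83.9, 72.8, 73.0, 67.7, 83.9, 67.7.
Mean = (88.7 + 83.9 + 72.8 + 73.0 + 67.7 + 83.9 + 67.7) / 7 = 537.70 / 7 = 76.814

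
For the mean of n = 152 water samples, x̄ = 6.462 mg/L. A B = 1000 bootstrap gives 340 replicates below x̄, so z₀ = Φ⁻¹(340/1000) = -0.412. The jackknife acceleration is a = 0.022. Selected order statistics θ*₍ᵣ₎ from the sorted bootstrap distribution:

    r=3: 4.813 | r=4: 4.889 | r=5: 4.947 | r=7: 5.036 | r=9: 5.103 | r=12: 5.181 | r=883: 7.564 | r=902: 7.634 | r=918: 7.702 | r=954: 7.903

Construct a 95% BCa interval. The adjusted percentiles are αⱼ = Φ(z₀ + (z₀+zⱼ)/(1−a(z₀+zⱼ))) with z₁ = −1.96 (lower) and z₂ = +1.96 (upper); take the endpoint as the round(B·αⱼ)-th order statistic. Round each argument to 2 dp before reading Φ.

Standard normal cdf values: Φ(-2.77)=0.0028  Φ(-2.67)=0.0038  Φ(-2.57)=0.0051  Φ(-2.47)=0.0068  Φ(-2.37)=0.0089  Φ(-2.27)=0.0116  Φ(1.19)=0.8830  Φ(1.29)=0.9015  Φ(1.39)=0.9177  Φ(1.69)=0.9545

Lower: z₀ + z₁ = -0.412 + (-1.960) = -2.372; 1 − a(z₀+z₁) = 1 − (0.022)(-2.372) = 1.0522; argument = -0.412 + (-2.372)/1.0522 = -2.6664 → -2.67.
α₁ = Φ(-2.67) = 0.0038; rank = round(1000 × 0.0038) = 4; θ*₍4₎ = 4.889.
Upper: z₀ + z₂ = 1.548; 1 − a(z₀+z₂) = 0.9659; argument = 1.1906 → 1.19; α₂ = 0.8830; rank = 883; θ*₍883₎ = 7.564.

(4.889, 7.564)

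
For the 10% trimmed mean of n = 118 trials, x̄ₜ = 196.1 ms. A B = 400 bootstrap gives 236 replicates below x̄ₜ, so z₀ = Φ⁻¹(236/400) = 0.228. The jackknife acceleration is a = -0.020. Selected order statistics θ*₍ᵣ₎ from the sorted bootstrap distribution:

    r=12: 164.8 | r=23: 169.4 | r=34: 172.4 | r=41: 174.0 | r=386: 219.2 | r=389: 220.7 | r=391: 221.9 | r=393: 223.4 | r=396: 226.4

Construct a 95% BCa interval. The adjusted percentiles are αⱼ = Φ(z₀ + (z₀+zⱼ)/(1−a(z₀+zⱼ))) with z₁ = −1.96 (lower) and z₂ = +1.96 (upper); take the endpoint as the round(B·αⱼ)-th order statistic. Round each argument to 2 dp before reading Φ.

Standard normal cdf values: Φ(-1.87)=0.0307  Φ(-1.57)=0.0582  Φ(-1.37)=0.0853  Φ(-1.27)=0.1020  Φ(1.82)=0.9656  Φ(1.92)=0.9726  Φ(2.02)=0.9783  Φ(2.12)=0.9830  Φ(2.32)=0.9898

(169.4, 226.4)

Lower: z₀ + z₁ = 0.228 + (-1.960) = -1.732; 1 − a(z₀+z₁) = 1 − (-0.020)(-1.732) = 0.9654; argument = 0.228 + (-1.732)/0.9654 = -1.5661 → -1.57.
α₁ = Φ(-1.57) = 0.0582; rank = round(400 × 0.0582) = 23; θ*₍23₎ = 169.4.
Upper: z₀ + z₂ = 2.188; 1 − a(z₀+z₂) = 1.0438; argument = 2.3243 → 2.32; α₂ = 0.9898; rank = 396; θ*₍396₎ = 226.4.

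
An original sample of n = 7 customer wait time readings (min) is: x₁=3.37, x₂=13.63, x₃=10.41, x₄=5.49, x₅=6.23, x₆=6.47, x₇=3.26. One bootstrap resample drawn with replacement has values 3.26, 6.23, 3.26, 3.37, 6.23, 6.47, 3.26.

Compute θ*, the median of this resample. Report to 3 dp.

θ* = 3.370

Sorted: 3.26, 3.26, 3.26, 3.37, 6.23, 6.23, 6.47
Median = middle value = 3.370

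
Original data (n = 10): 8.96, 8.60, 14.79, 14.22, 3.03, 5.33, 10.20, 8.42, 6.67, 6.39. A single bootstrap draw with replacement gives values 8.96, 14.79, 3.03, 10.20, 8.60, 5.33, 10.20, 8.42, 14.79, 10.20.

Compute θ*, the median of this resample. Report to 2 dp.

Sorted: 3.03, 5.33, 8.42, 8.60, 8.96, 10.20, 10.20, 10.20, 14.79, 14.79
Median = average of the two middle values = 9.58

θ* = 9.58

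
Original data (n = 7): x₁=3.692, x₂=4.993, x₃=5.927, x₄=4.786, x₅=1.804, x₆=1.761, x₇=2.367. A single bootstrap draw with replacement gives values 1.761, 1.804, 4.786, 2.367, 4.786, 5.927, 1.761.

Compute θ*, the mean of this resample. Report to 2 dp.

θ* = 3.31

Mean = (1.761 + 1.804 + 4.786 + 2.367 + 4.786 + 5.927 + 1.761) / 7 = 23.1920 / 7 = 3.31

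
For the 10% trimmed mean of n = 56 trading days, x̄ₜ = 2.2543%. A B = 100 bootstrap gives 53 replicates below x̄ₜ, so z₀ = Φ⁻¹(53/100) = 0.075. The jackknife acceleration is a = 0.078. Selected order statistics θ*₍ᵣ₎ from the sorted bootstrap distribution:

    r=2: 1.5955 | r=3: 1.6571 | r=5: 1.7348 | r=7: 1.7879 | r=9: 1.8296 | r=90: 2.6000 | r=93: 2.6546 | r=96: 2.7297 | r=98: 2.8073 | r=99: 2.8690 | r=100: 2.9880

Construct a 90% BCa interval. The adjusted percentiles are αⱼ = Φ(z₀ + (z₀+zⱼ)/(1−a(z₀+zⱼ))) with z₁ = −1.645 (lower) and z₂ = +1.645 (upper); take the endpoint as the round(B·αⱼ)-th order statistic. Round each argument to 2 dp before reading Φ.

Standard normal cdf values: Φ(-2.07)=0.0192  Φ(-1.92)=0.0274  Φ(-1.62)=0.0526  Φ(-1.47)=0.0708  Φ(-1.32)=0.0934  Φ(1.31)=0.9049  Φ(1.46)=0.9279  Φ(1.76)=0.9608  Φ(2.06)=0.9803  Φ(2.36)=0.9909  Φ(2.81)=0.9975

Lower: z₀ + z₁ = 0.075 + (-1.645) = -1.570; 1 − a(z₀+z₁) = 1 − (0.078)(-1.570) = 1.1225; argument = 0.075 + (-1.570)/1.1225 = -1.3237 → -1.32.
α₁ = Φ(-1.32) = 0.0934; rank = round(100 × 0.0934) = 9; θ*₍9₎ = 1.8296.
Upper: z₀ + z₂ = 1.720; 1 − a(z₀+z₂) = 0.8658; argument = 2.0615 → 2.06; α₂ = 0.9803; rank = 98; θ*₍98₎ = 2.8073.

(1.8296, 2.8073)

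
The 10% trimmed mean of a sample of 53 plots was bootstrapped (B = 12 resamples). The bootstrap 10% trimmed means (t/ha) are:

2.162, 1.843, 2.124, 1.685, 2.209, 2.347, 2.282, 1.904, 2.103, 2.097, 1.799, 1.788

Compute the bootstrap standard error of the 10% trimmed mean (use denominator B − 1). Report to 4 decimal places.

Bootstrap SE is the standard deviation of the 12 replicate 10% trimmed means.
Mean of replicates: (2.162 + 1.843 + 2.124 + 1.685 + 2.209 + 2.347 + 2.282 + 1.904 + 2.103 + 2.097 + 1.799 + 1.788) / 12 = 24.34300 / 12 = 2.02858
Sum of squared deviations: (+0.13342)² + (−0.18558)² + (+0.09542)² + (−0.34358)² + (+0.18042)² + (+0.31842)² + (+0.25342)² + (−0.12458)² + (+0.07442)² + (+0.06842)² + (−0.22958)² + (−0.24058)² = 0.51388
Variance = 0.51388 / 11 = 0.04672
SE* = √0.04672

SE* = 0.2161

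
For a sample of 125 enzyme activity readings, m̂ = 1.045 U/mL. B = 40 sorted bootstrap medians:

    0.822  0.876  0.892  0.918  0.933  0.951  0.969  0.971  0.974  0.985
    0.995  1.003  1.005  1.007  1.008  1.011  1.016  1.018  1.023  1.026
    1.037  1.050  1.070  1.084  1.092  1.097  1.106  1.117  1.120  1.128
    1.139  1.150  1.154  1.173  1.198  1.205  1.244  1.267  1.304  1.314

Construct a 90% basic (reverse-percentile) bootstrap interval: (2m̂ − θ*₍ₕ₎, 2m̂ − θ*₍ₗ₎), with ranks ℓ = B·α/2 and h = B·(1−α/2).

Percentile endpoints at ranks 2 and 38: θ*₍2₎ = 0.876, θ*₍38₎ = 1.267.
Basic interval reflects these around m̂:
  lower = 2 × 1.045 − 1.267 = 0.823
  upper = 2 × 1.045 − 0.876 = 1.214

(0.823, 1.214)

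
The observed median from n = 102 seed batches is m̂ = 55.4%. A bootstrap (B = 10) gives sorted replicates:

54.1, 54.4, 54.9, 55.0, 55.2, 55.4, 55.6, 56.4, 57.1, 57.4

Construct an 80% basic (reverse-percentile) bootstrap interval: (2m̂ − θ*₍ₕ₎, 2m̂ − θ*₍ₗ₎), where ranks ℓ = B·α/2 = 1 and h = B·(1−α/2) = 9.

Percentile endpoints at ranks 1 and 9: θ*₍1₎ = 54.1, θ*₍9₎ = 57.1.
Basic interval reflects these around m̂:
  lower = 2 × 55.4 − 57.1 = 53.7
  upper = 2 × 55.4 − 54.1 = 56.7

(53.7, 56.7)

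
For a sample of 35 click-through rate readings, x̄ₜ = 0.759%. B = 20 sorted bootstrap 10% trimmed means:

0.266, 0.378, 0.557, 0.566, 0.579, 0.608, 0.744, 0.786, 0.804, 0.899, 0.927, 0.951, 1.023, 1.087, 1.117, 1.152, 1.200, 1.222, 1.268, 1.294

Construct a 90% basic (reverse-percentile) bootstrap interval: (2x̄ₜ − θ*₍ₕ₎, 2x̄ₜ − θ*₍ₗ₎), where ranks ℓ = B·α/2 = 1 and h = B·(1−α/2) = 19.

(0.250, 1.252)

Percentile endpoints at ranks 1 and 19: θ*₍1₎ = 0.266, θ*₍19₎ = 1.268.
Basic interval reflects these around x̄ₜ:
  lower = 2 × 0.759 − 1.268 = 0.250
  upper = 2 × 0.759 − 0.266 = 1.252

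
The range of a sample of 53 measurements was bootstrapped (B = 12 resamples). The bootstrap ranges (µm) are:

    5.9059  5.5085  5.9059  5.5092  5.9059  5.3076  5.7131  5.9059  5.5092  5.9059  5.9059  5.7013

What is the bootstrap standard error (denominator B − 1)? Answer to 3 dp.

SE* = 0.216

Bootstrap SE is the standard deviation of the 12 replicate ranges.
Mean of replicates: (5.9059 + 5.5085 + 5.9059 + 5.5092 + 5.9059 + 5.3076 + 5.7131 + 5.9059 + 5.5092 + 5.9059 + 5.9059 + 5.7013) / 12 = 68.68430 / 12 = 5.72369
Sum of squared deviations: (+0.18221)² + (−0.21519)² + (+0.18221)² + (−0.21449)² + (+0.18221)² + (−0.41609)² + (−0.01059)² + (+0.18221)² + (−0.21449)² + (+0.18221)² + (+0.18221)² + (−0.02239)² = 0.51127
Variance = 0.51127 / 11 = 0.04648
SE* = √0.04648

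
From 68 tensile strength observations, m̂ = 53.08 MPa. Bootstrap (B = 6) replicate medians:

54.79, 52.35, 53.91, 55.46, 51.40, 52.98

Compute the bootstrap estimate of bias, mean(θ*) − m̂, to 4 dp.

mean(θ*) = (54.79 + 52.35 + 53.91 + 55.46 + 51.40 + 52.98) / 6 = 53.48167
bias = 53.48167 − 53.08

bias = +0.4017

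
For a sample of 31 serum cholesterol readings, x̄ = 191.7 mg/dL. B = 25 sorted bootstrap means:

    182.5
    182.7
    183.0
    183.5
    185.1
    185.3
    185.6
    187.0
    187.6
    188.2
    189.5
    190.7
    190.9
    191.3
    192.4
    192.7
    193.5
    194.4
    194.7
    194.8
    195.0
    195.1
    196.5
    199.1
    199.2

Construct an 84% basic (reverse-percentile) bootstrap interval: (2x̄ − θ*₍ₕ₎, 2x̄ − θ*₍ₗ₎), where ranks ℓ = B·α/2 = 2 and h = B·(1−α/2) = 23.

Percentile endpoints at ranks 2 and 23: θ*₍2₎ = 182.7, θ*₍23₎ = 196.5.
Basic interval reflects these around x̄:
  lower = 2 × 191.7 − 196.5 = 186.9
  upper = 2 × 191.7 − 182.7 = 200.7

(186.9, 200.7)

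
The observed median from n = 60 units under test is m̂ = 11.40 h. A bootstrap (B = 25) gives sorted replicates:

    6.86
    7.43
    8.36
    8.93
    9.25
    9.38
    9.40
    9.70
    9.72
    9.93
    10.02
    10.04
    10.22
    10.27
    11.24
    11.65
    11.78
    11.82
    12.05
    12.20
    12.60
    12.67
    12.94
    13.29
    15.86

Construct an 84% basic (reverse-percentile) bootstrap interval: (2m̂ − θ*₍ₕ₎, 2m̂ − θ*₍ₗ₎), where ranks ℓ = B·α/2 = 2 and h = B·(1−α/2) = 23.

(9.86, 15.37)

Percentile endpoints at ranks 2 and 23: θ*₍2₎ = 7.43, θ*₍23₎ = 12.94.
Basic interval reflects these around m̂:
  lower = 2 × 11.40 − 12.94 = 9.86
  upper = 2 × 11.40 − 7.43 = 15.37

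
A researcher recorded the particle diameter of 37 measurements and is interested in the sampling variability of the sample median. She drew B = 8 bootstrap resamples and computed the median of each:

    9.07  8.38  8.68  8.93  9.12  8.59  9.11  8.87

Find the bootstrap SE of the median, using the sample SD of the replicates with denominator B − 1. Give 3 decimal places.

SE* = 0.271

Bootstrap SE is the standard deviation of the 8 replicate medians.
Mean of replicates: (9.07 + 8.38 + 8.68 + 8.93 + 9.12 + 8.59 + 9.11 + 8.87) / 8 = 70.7500 / 8 = 8.8438
Sum of squared deviations: (+0.2263)² + (−0.4637)² + (−0.1638)² + (+0.0862)² + (+0.2762)² + (−0.2538)² + (+0.2662)² + (+0.0262)² = 0.5128
Variance = 0.5128 / 7 = 0.0733
SE* = √0.0733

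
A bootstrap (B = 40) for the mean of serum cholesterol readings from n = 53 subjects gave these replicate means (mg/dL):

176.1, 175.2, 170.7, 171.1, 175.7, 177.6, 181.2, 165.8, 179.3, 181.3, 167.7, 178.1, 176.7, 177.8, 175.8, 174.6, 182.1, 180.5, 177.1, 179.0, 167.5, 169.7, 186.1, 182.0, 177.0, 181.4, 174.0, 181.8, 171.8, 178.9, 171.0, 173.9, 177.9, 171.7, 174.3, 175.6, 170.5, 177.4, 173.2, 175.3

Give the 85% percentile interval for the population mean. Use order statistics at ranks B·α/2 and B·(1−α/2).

Sorted replicates: 165.8, 167.5, 167.7, 169.7, 170.5, 170.7, 171.0, 171.1, 171.7, 171.8, 173.2, 173.9, 174.0, 174.3, 174.6, 175.2, 175.3, 175.6, 175.7, 175.8, 176.1, 176.7, 177.0, 177.1, 177.4, 177.6, 177.8, 177.9, 178.1, 178.9, 179.0, 179.3, 180.5, 181.2, 181.3, 181.4, 181.8, 182.0, 182.1, 186.1
α = 0.15; lower rank = 40 × 0.075 = 3; upper rank = 40 × 0.925 = 37.
The 3rd smallest replicate is 167.7; the 37th is 181.8.

(167.7, 181.8)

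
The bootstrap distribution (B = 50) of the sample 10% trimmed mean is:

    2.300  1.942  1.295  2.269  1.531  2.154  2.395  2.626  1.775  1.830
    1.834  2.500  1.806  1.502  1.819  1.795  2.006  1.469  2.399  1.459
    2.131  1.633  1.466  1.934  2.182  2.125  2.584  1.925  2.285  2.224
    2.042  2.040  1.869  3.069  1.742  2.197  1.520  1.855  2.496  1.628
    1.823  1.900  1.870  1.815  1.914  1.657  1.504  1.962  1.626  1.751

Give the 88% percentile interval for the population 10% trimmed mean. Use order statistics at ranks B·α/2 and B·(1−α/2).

(1.466, 2.500)

Sorted replicates: 1.295, 1.459, 1.466, 1.469, 1.502, 1.504, 1.520, 1.531, 1.626, 1.628, 1.633, 1.657, 1.742, 1.751, 1.775, 1.795, 1.806, 1.815, 1.819, 1.823, 1.830, 1.834, 1.855, 1.869, 1.870, 1.900, 1.914, 1.925, 1.934, 1.942, 1.962, 2.006, 2.040, 2.042, 2.125, 2.131, 2.154, 2.182, 2.197, 2.224, 2.269, 2.285, 2.300, 2.395, 2.399, 2.496, 2.500, 2.584, 2.626, 3.069
α = 0.12; lower rank = 50 × 0.060 = 3; upper rank = 50 × 0.940 = 47.
The 3rd smallest replicate is 1.466; the 47th is 2.500.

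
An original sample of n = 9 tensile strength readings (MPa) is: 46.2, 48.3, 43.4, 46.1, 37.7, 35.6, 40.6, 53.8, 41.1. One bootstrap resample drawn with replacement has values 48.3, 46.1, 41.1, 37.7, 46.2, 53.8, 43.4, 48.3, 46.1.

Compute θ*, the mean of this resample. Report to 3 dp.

θ* = 45.667

Mean = (48.3 + 46.1 + 41.1 + 37.7 + 46.2 + 53.8 + 43.4 + 48.3 + 46.1) / 9 = 411.00 / 9 = 45.667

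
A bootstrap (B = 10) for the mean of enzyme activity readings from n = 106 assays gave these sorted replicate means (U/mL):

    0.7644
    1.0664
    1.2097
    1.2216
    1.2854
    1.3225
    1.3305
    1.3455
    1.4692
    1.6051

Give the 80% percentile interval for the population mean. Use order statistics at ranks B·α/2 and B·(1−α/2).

α = 0.20; lower rank = 10 × 0.100 = 1; upper rank = 10 × 0.900 = 9.
The 1st smallest replicate is 0.7644; the 9th is 1.4692.

(0.7644, 1.4692)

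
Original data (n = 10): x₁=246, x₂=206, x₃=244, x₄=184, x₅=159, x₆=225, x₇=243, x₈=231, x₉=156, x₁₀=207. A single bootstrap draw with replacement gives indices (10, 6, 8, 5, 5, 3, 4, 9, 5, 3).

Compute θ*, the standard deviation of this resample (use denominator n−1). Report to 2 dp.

Resample values: 207, 225, 231, 159, 159, 244, 184, 156, 159, 244.
Mean = 196.8000; sum of squared deviations = 12639.6000
s² = 12639.6000 / 9 = 1404.4000
s = √1404.4000 = 37.48

θ* = 37.48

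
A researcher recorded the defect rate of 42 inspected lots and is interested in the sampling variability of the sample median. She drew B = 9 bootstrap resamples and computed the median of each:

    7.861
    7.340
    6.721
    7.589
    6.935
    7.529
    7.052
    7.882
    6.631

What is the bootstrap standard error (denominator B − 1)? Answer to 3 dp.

SE* = 0.470

Bootstrap SE is the standard deviation of the 9 replicate medians.
Mean of replicates: (7.861 + 7.340 + 6.721 + 7.589 + 6.935 + 7.529 + 7.052 + 7.882 + 6.631) / 9 = 65.5400 / 9 = 7.2822
Sum of squared deviations: (+0.5788)² + (+0.0578)² + (−0.5612)² + (+0.3068)² + (−0.3472)² + (+0.2468)² + (−0.2302)² + (+0.5998)² + (−0.6512)² = 1.7657
Variance = 1.7657 / 8 = 0.2207
SE* = √0.2207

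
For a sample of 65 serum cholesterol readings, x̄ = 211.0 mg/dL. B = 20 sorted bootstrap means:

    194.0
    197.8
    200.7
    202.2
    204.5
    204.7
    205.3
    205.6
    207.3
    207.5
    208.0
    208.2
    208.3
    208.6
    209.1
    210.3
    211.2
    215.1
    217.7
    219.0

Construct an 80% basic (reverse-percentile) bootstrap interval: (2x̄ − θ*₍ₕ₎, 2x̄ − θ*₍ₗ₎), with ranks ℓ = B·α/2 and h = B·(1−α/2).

(206.9, 224.2)

Percentile endpoints at ranks 2 and 18: θ*₍2₎ = 197.8, θ*₍18₎ = 215.1.
Basic interval reflects these around x̄:
  lower = 2 × 211.0 − 215.1 = 206.9
  upper = 2 × 211.0 − 197.8 = 224.2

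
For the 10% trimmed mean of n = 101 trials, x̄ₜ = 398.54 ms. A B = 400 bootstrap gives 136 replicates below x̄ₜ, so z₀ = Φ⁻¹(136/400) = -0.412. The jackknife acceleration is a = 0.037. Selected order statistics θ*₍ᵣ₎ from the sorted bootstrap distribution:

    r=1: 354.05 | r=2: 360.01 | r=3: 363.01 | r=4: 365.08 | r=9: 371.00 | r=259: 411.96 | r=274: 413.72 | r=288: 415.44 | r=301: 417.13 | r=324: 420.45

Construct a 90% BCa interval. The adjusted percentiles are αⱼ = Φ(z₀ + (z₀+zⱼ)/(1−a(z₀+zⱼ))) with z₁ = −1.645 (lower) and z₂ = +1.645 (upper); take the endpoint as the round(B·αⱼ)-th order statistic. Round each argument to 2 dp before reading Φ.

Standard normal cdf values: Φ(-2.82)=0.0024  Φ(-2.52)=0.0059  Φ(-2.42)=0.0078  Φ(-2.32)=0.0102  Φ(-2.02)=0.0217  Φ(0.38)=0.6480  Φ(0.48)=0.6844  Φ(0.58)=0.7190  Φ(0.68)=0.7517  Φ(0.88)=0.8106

(365.08, 420.45)

Lower: z₀ + z₁ = -0.412 + (-1.645) = -2.057; 1 − a(z₀+z₁) = 1 − (0.037)(-2.057) = 1.0761; argument = -0.412 + (-2.057)/1.0761 = -2.3235 → -2.32.
α₁ = Φ(-2.32) = 0.0102; rank = round(400 × 0.0102) = 4; θ*₍4₎ = 365.08.
Upper: z₀ + z₂ = 1.233; 1 − a(z₀+z₂) = 0.9544; argument = 0.8799 → 0.88; α₂ = 0.8106; rank = 324; θ*₍324₎ = 420.45.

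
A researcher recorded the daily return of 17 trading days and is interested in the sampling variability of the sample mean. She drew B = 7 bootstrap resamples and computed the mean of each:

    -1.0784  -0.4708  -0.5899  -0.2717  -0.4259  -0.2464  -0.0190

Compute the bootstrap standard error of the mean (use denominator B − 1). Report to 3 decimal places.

Bootstrap SE is the standard deviation of the 7 replicate means.
Mean of replicates: ((-1.0784) + (-0.4708) + (-0.5899) + (-0.2717) + (-0.4259) + (-0.2464) + (-0.0190)) / 7 = -3.10210 / 7 = -0.44316
Sum of squared deviations: (−0.63524)² + (−0.02764)² + (−0.14674)² + (+0.17146)² + (+0.01726)² + (+0.19676)² + (+0.42416)² = 0.67415
Variance = 0.67415 / 6 = 0.11236
SE* = √0.11236

SE* = 0.335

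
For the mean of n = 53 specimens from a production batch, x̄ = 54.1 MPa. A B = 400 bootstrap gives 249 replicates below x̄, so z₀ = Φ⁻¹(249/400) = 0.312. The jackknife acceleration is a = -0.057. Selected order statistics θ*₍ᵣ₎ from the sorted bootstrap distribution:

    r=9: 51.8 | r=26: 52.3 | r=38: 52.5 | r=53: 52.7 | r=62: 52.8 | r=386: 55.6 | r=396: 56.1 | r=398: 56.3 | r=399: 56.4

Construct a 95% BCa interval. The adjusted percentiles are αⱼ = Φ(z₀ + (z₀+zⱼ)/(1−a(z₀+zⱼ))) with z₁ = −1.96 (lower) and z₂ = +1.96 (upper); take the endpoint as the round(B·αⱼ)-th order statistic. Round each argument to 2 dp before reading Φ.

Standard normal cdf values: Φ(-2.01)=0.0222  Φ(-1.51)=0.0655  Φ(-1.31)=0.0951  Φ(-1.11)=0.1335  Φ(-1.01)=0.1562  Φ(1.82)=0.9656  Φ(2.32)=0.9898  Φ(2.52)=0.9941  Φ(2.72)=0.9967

(52.3, 56.1)

Lower: z₀ + z₁ = 0.312 + (-1.960) = -1.648; 1 − a(z₀+z₁) = 1 − (-0.057)(-1.648) = 0.9061; argument = 0.312 + (-1.648)/0.9061 = -1.5069 → -1.51.
α₁ = Φ(-1.51) = 0.0655; rank = round(400 × 0.0655) = 26; θ*₍26₎ = 52.3.
Upper: z₀ + z₂ = 2.272; 1 − a(z₀+z₂) = 1.1295; argument = 2.3235 → 2.32; α₂ = 0.9898; rank = 396; θ*₍396₎ = 56.1.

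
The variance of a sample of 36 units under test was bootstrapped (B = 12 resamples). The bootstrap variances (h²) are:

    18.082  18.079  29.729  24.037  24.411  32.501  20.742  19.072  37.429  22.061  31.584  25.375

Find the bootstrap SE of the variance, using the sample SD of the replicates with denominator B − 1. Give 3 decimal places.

SE* = 6.287

Bootstrap SE is the standard deviation of the 12 replicate variances.
Mean of replicates: (18.082 + 18.079 + 29.729 + 24.037 + 24.411 + 32.501 + 20.742 + 19.072 + 37.429 + 22.061 + 31.584 + 25.375) / 12 = 303.1020 / 12 = 25.2585
Sum of squared deviations: (−7.1765)² + (−7.1795)² + (+4.4705)² + (−1.2215)² + (−0.8475)² + (+7.2425)² + (−4.5165)² + (−6.1865)² + (+12.1705)² + (−3.1975)² + (+6.3255)² + (+0.1165)² = 434.7390
Variance = 434.7390 / 11 = 39.5217
SE* = √39.5217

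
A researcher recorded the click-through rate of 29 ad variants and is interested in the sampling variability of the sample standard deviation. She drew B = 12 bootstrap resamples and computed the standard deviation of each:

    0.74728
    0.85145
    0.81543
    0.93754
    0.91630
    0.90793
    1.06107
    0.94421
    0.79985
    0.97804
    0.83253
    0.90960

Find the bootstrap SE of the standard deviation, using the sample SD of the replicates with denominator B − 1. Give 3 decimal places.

SE* = 0.087

Bootstrap SE is the standard deviation of the 12 replicate standard deviations.
Mean of replicates: (0.74728 + 0.85145 + 0.81543 + 0.93754 + 0.91630 + 0.90793 + 1.06107 + 0.94421 + 0.79985 + 0.97804 + 0.83253 + 0.90960) / 12 = 10.701230 / 12 = 0.891769
Sum of squared deviations: (−0.144489)² + (−0.040319)² + (−0.076339)² + (+0.045771)² + (+0.024531)² + (+0.016161)² + (+0.169301)² + (+0.052441)² + (−0.091919)² + (+0.086271)² + (−0.059239)² + (+0.017831)² = 0.082420
Variance = 0.082420 / 11 = 0.007493
SE* = √0.007493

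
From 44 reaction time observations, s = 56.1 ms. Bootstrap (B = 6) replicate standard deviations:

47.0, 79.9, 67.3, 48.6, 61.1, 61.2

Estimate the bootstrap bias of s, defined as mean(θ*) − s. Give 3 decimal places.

mean(θ*) = (47.0 + 79.9 + 67.3 + 48.6 + 61.1 + 61.2) / 6 = 60.8500
bias = 60.8500 − 56.1

bias = +4.750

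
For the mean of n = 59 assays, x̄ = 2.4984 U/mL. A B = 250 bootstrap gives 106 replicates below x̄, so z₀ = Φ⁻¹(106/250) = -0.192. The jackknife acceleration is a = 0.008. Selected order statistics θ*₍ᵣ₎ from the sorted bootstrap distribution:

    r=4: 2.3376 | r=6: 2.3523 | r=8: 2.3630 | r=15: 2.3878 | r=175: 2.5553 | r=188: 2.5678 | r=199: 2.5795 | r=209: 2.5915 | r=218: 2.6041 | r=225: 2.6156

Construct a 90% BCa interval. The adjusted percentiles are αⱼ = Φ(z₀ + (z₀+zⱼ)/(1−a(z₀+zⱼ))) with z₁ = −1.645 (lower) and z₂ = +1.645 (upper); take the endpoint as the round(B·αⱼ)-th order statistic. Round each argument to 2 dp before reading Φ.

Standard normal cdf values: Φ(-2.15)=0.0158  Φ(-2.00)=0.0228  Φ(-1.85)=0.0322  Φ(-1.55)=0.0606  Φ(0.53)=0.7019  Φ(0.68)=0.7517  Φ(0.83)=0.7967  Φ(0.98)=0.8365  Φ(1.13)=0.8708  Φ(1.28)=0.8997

Lower: z₀ + z₁ = -0.192 + (-1.645) = -1.837; 1 − a(z₀+z₁) = 1 − (0.008)(-1.837) = 1.0147; argument = -0.192 + (-1.837)/1.0147 = -2.0024 → -2.00.
α₁ = Φ(-2.00) = 0.0228; rank = round(250 × 0.0228) = 6; θ*₍6₎ = 2.3523.
Upper: z₀ + z₂ = 1.453; 1 − a(z₀+z₂) = 0.9884; argument = 1.2781 → 1.28; α₂ = 0.8997; rank = 225; θ*₍225₎ = 2.6156.

(2.3523, 2.6156)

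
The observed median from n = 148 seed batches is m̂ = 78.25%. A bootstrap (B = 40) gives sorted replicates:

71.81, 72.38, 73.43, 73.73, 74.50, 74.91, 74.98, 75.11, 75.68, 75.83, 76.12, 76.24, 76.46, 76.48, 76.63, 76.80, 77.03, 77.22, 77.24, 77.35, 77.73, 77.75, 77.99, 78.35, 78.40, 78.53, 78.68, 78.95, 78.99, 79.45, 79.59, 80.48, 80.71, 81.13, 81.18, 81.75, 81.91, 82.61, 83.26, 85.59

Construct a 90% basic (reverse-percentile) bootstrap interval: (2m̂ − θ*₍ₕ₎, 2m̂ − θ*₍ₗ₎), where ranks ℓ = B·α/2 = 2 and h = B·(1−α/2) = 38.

(73.89, 84.12)

Percentile endpoints at ranks 2 and 38: θ*₍2₎ = 72.38, θ*₍38₎ = 82.61.
Basic interval reflects these around m̂:
  lower = 2 × 78.25 − 82.61 = 73.89
  upper = 2 × 78.25 − 72.38 = 84.12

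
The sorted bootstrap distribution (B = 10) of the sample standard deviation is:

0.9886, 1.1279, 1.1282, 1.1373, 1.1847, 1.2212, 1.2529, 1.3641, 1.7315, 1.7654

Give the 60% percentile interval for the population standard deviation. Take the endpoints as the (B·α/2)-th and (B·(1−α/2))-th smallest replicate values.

α = 0.40; lower rank = 10 × 0.200 = 2; upper rank = 10 × 0.800 = 8.
The 2nd smallest replicate is 1.1279; the 8th is 1.3641.

(1.1279, 1.3641)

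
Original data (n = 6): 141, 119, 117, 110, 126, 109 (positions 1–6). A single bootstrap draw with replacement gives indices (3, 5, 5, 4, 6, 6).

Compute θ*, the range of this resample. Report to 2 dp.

Resample values: 117, 126, 126, 110, 109, 109.
Range = 126 − 109 = 17.00

θ* = 17.00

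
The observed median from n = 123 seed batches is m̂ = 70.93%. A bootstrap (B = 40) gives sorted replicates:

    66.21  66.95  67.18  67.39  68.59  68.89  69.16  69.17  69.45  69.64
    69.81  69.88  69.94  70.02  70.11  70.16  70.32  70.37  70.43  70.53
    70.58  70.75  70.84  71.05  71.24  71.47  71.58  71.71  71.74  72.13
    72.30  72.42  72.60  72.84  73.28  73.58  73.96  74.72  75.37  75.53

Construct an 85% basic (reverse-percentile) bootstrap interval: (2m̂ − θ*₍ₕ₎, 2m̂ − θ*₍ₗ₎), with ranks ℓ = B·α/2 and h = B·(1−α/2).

Percentile endpoints at ranks 3 and 37: θ*₍3₎ = 67.18, θ*₍37₎ = 73.96.
Basic interval reflects these around m̂:
  lower = 2 × 70.93 − 73.96 = 67.90
  upper = 2 × 70.93 − 67.18 = 74.68

(67.90, 74.68)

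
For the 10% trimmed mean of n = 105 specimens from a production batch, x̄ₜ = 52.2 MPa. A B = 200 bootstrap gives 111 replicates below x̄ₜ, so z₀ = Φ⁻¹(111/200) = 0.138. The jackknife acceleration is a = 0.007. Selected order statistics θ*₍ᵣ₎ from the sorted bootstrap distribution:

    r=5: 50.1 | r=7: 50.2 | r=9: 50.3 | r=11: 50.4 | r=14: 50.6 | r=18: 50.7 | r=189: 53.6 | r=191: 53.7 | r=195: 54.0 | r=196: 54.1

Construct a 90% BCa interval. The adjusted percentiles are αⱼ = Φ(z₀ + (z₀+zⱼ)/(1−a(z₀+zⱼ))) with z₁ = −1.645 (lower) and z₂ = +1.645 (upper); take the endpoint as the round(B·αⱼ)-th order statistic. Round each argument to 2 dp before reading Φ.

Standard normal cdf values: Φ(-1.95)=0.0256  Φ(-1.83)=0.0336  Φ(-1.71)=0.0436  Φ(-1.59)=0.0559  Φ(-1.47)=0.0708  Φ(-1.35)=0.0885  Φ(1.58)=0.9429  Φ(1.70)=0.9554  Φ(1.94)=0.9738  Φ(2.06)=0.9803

Lower: z₀ + z₁ = 0.138 + (-1.645) = -1.507; 1 − a(z₀+z₁) = 1 − (0.007)(-1.507) = 1.0105; argument = 0.138 + (-1.507)/1.0105 = -1.3533 → -1.35.
α₁ = Φ(-1.35) = 0.0885; rank = round(200 × 0.0885) = 18; θ*₍18₎ = 50.7.
Upper: z₀ + z₂ = 1.783; 1 − a(z₀+z₂) = 0.9875; argument = 1.9435 → 1.94; α₂ = 0.9738; rank = 195; θ*₍195₎ = 54.0.

(50.7, 54.0)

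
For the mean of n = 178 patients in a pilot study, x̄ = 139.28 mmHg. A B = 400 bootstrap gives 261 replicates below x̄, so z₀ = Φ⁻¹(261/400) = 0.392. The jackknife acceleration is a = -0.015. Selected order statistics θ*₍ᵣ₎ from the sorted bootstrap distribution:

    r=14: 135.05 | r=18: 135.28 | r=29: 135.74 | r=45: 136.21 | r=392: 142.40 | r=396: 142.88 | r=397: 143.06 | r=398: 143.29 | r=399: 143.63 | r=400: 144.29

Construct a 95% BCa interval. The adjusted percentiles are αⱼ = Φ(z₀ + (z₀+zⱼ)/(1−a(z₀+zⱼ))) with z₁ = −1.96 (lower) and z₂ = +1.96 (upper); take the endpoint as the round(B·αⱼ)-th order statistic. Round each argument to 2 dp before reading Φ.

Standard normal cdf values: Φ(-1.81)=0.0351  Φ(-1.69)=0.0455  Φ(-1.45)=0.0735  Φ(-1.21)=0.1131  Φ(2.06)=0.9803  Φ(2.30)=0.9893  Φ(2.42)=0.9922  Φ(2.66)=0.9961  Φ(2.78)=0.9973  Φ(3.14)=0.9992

(136.21, 143.29)

Lower: z₀ + z₁ = 0.392 + (-1.960) = -1.568; 1 − a(z₀+z₁) = 1 − (-0.015)(-1.568) = 0.9765; argument = 0.392 + (-1.568)/0.9765 = -1.2138 → -1.21.
α₁ = Φ(-1.21) = 0.1131; rank = round(400 × 0.1131) = 45; θ*₍45₎ = 136.21.
Upper: z₀ + z₂ = 2.352; 1 − a(z₀+z₂) = 1.0353; argument = 2.6638 → 2.66; α₂ = 0.9961; rank = 398; θ*₍398₎ = 143.29.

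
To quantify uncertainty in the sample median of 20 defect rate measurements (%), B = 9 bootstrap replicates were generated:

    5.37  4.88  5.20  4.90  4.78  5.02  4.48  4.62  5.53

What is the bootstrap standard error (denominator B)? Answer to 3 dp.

Bootstrap SE is the standard deviation of the 9 replicate medians.
Mean of replicates: (5.37 + 4.88 + 5.20 + 4.90 + 4.78 + 5.02 + 4.48 + 4.62 + 5.53) / 9 = 44.7800 / 9 = 4.9756
Sum of squared deviations: (+0.3944)² + (−0.0956)² + (+0.2244)² + (−0.0756)² + (−0.1956)² + (+0.0444)² + (−0.4956)² + (−0.3556)² + (+0.5544)² = 0.9404
Variance = 0.9404 / 9 = 0.1045
SE* = √0.1045

SE* = 0.323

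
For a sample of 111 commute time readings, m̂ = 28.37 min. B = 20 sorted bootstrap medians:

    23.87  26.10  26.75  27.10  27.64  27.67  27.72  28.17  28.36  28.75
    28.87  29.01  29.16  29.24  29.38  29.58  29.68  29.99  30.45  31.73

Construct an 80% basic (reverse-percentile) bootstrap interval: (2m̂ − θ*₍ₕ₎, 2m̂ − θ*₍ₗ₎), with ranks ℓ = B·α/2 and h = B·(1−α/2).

(26.75, 30.64)

Percentile endpoints at ranks 2 and 18: θ*₍2₎ = 26.10, θ*₍18₎ = 29.99.
Basic interval reflects these around m̂:
  lower = 2 × 28.37 − 29.99 = 26.75
  upper = 2 × 28.37 − 26.10 = 30.64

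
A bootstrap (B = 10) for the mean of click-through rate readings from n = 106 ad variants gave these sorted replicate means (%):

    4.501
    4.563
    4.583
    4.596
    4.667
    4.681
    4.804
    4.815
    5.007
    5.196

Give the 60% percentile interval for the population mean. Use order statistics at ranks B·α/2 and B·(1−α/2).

(4.563, 4.815)

α = 0.40; lower rank = 10 × 0.200 = 2; upper rank = 10 × 0.800 = 8.
The 2nd smallest replicate is 4.563; the 8th is 4.815.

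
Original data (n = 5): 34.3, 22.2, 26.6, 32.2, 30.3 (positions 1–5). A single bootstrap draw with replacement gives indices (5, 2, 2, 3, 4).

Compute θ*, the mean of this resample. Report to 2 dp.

θ* = 26.70

Resample values: 30.3, 22.2, 22.2, 26.6, 32.2.
Mean = (30.3 + 22.2 + 22.2 + 26.6 + 32.2) / 5 = 133.50 / 5 = 26.70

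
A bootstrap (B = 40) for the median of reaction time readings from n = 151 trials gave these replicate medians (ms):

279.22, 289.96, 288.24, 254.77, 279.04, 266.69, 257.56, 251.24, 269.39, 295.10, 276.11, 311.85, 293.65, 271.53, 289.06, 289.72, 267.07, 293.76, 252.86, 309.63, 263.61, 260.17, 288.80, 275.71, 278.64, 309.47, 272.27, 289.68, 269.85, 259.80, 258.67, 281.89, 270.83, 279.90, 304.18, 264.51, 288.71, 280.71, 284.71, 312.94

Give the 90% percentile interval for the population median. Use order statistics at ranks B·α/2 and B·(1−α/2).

Sorted replicates: 251.24, 252.86, 254.77, 257.56, 258.67, 259.80, 260.17, 263.61, 264.51, 266.69, 267.07, 269.39, 269.85, 270.83, 271.53, 272.27, 275.71, 276.11, 278.64, 279.04, 279.22, 279.90, 280.71, 281.89, 284.71, 288.24, 288.71, 288.80, 289.06, 289.68, 289.72, 289.96, 293.65, 293.76, 295.10, 304.18, 309.47, 309.63, 311.85, 312.94
α = 0.10; lower rank = 40 × 0.050 = 2; upper rank = 40 × 0.950 = 38.
The 2nd smallest replicate is 252.86; the 38th is 309.63.

(252.86, 309.63)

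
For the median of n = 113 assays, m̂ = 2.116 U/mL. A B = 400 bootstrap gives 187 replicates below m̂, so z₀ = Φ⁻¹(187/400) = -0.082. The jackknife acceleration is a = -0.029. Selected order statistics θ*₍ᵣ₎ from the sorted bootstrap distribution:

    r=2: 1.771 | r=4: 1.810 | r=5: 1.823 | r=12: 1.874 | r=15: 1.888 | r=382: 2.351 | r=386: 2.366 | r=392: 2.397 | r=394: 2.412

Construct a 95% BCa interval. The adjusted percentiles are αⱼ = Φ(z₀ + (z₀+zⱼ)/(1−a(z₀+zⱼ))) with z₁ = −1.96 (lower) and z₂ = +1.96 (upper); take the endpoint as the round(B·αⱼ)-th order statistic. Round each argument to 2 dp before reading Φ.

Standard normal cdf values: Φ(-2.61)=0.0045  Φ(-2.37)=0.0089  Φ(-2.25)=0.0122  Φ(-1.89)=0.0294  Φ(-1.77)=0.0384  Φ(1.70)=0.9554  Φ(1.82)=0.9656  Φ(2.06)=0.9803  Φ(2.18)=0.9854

Lower: z₀ + z₁ = -0.082 + (-1.960) = -2.042; 1 − a(z₀+z₁) = 1 − (-0.029)(-2.042) = 0.9408; argument = -0.082 + (-2.042)/0.9408 = -2.2525 → -2.25.
α₁ = Φ(-2.25) = 0.0122; rank = round(400 × 0.0122) = 5; θ*₍5₎ = 1.823.
Upper: z₀ + z₂ = 1.878; 1 − a(z₀+z₂) = 1.0545; argument = 1.6990 → 1.70; α₂ = 0.9554; rank = 382; θ*₍382₎ = 2.351.

(1.823, 2.351)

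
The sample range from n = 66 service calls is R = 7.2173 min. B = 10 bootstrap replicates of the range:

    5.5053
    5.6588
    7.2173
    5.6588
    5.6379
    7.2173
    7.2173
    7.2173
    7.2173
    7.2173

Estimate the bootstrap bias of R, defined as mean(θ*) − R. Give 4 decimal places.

mean(θ*) = (5.5053 + 5.6588 + 7.2173 + 5.6588 + 5.6379 + 7.2173 + 7.2173 + 7.2173 + 7.2173 + 7.2173) / 10 = 6.57646
bias = 6.57646 − 7.2173

bias = −0.6408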